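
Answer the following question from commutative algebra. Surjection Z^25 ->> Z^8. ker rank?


rank(ker) = 25-8 = 17


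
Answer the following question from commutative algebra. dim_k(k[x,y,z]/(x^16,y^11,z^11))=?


Basis: x^iy^jz^k, i<16,j<11,k<11
16*11*11=1936


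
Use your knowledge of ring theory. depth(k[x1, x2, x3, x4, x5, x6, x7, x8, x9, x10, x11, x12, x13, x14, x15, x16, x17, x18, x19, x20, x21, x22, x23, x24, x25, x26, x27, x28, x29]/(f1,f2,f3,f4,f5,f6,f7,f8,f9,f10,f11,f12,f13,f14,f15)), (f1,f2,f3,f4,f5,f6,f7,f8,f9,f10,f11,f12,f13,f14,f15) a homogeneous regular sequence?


depth(R)=29
depth(R/I)=29-15=14


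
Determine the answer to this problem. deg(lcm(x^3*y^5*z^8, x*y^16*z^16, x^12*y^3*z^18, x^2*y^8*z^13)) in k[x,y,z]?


lcm = componentwise max:
x: max(3,1,12,2)=12
y: max(5,16,3,8)=16
z: max(8,16,18,13)=18
Total=12+16+18=46


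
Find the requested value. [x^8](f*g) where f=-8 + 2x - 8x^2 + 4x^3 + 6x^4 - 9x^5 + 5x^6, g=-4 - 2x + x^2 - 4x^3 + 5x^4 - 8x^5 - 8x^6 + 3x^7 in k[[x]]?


[x^8] = sum a_i*b_j, i+j=8
  2*3=6
  -8*-8=64
  4*-8=-32
  6*5=30
  -9*-4=36
  5*1=5
Sum=109


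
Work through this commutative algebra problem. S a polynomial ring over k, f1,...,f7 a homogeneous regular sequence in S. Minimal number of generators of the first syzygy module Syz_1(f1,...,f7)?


Regular sequence => Koszul complex is the minimal free resolution.
Syz_1 minimally generated by Koszul relations f_i*e_j - f_j*e_i (i<j): mu(Syz_1) = beta_2 = C(m,2) = m(m-1)/2
m=7
7*6/2 = 21


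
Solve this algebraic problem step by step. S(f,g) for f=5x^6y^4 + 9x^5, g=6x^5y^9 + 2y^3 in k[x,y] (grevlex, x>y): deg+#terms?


LT(f)=5x^6y^4, LT(g)=6x^5y^9
lcm(LM)=x^6y^9
S(f,g) (scaled by 30 to clear denominators) = 6y^5*f - 5x*g = 54x^5y^5 - 10xy^3
2 terms, deg 10.
10+2=12


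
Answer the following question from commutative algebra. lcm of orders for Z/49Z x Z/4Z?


Exponent = lcm of the cyclic orders; pairwise coprime => product.
7^2*2^2=49*4=196


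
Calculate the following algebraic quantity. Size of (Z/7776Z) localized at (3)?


3-primary part: 7776=3^5*32
Size=3^5=243


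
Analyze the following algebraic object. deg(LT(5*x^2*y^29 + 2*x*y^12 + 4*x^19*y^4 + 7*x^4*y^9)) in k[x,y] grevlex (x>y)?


LT: 5*x^2*y^29
deg_x=2, deg_y=29
Total=2+29=31


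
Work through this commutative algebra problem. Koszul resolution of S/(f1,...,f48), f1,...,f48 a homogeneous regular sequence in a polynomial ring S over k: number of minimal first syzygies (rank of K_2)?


Regular sequence => Koszul complex is the minimal free resolution.
Syz_1 minimally generated by Koszul relations f_i*e_j - f_j*e_i (i<j): mu(Syz_1) = beta_2 = C(m,2) = m(m-1)/2
m=48
48*47/2 = 1128


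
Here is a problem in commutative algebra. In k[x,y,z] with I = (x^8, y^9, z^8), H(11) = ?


Need i<8, j<9, k<8 with i+j+k=11.
For each i, j ranges over max(0,11-i-7)..min(8,11-i):
  i=0: j in [4,8] -> 5
  i=1: j in [3,8] -> 6
  i=2: j in [2,8] -> 7
  i=3: j in [1,8] -> 8
  i=4: j in [0,7] -> 8
  i=5: j in [0,6] -> 7
  i=6: j in [0,5] -> 6
  i=7: j in [0,4] -> 5
H(11) = 5+6+7+8+8+7+6+5 = 52


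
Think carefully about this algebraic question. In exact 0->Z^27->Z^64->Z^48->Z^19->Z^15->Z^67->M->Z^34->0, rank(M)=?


Alt sum=0:
(-1)^0*27 + (-1)^1*64 + (-1)^2*48 + (-1)^3*19 + (-1)^4*15 + (-1)^5*67 + (-1)^6*? + (-1)^7*34=0
rank(M)=94


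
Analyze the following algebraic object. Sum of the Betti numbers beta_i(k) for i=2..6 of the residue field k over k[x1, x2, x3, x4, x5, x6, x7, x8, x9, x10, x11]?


Koszul resolution: beta_i(k)=C(n,i), n=11
C(11,2)=55, C(11,3)=165, C(11,4)=330, C(11,5)=462, C(11,6)=462
Sum=1474


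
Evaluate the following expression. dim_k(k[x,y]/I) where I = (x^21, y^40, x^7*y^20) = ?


k[x,y]/I, I = (x^21, y^40, x^7*y^20)
Rect: 21x40=840. Corner: (21-7)x(40-20)=280.
dim = 840-280 = 560


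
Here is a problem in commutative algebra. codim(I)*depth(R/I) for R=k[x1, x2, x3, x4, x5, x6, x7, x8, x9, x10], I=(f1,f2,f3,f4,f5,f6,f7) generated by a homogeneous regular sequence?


codim=7, depth=dim(R/I)=10-7=3
Product=7*3=21


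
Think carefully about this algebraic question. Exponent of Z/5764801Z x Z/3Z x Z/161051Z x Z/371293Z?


Exponent = lcm of the cyclic orders; pairwise coprime => product.
7^8*3^1*11^5*13^5=5764801*3*161051*371293=1034155300295146029


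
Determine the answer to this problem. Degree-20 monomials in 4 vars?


C(d+n-1,n-1)=C(23,3)=1771


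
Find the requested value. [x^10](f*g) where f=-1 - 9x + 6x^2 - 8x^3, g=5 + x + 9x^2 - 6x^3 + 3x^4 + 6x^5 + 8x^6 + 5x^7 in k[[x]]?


[x^10] = sum a_i*b_j, i+j=10
  -8*5=-40
Sum=-40


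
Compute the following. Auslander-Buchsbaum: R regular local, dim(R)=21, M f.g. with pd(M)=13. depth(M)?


pd+depth=depth(R)=21
depth=21-13=8


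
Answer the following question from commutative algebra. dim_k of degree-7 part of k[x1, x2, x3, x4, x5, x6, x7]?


C(d+n-1,n-1)=C(13,6)=1716


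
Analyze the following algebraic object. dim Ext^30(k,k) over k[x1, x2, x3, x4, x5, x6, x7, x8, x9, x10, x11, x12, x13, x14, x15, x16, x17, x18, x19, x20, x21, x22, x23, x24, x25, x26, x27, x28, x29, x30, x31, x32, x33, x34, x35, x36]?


C(n,i)=C(36,30)=1947792


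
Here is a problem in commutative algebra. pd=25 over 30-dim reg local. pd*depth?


pd+depth=30
depth=30-25=5
pd*depth=25*5=125


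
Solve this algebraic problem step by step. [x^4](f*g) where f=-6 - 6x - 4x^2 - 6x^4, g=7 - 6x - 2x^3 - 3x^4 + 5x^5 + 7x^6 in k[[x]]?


[x^4] = sum a_i*b_j, i+j=4
  -6*-3=18
  -6*-2=12
  -6*7=-42
Sum=-12


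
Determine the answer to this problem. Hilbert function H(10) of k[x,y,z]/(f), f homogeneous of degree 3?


C(12,2)-C(9,2)=66-36=30


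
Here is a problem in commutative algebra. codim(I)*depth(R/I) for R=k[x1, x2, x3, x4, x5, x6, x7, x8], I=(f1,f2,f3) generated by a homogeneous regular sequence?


codim=3, depth=dim(R/I)=8-3=5
Product=3*5=15


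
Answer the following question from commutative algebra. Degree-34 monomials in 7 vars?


C(d+n-1,n-1)=C(40,6)=3838380


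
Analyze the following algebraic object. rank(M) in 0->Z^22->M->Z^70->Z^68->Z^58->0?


Alt sum=0:
(-1)^0*22 + (-1)^1*? + (-1)^2*70 + (-1)^3*68 + (-1)^4*58=0
rank(M)=82


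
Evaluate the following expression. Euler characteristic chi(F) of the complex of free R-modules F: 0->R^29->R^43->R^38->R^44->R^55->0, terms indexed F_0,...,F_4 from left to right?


chi = sum (-1)^i * rank:
(-1)^0*29=29
(-1)^1*43=-43
(-1)^2*38=38
(-1)^3*44=-44
(-1)^4*55=55
chi=35


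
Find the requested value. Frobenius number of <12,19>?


gcd(12,19)=1 => F=ab-a-b=12*19-12-19=228-31=197


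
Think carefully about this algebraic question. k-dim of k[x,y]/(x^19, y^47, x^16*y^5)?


k[x,y]/I, I = (x^19, y^47, x^16*y^5)
Rect: 19x47=893. Corner: (19-16)x(47-5)=126.
dim = 893-126 = 767


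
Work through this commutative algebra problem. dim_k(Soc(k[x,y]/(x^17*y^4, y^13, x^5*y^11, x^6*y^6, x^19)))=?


Socle = ann(m) = span of standard monomials u with x*u, y*u in I (staircase corners).
Minimal generators: x^19, x^17*y^4, x^6*y^6, x^5*y^11, y^13
Corners: x^4y^12, x^5y^10, x^16y^5, x^18y^3
Socle dim=4


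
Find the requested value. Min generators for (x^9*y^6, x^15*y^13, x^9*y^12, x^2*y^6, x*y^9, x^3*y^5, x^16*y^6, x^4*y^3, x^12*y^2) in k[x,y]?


Remove redundant (divisible by others).
x^16*y^6 redundant.
x^9*y^6 redundant.
x^9*y^12 redundant.
x^15*y^13 redundant.
Min: x^12*y^2, x^4*y^3, x^3*y^5, x^2*y^6, x*y^9
Count=5


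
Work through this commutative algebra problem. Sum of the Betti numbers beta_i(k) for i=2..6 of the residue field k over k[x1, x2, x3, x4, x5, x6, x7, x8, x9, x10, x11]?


Koszul resolution: beta_i(k)=C(n,i), n=11
C(11,2)=55, C(11,3)=165, C(11,4)=330, C(11,5)=462, C(11,6)=462
Sum=1474


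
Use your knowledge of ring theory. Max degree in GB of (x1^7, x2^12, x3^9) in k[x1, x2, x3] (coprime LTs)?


Pure powers, coprime LTs => already GB.
Degrees: 7, 12, 9
Max=12


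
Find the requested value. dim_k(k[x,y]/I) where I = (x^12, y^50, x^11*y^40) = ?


k[x,y]/I, I = (x^12, y^50, x^11*y^40)
Rect: 12x50=600. Corner: (12-11)x(50-40)=10.
dim = 600-10 = 590


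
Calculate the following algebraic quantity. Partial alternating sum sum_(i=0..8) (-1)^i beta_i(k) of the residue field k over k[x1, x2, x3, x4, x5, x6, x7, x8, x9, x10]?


Koszul resolution: beta_i(k)=C(n,i), n=10
sum_(i=0..p) (-1)^i C(n,i) = (-1)^p C(n-1,p)
(-1)^8*C(9,8) = (-1)^8*9 = 9


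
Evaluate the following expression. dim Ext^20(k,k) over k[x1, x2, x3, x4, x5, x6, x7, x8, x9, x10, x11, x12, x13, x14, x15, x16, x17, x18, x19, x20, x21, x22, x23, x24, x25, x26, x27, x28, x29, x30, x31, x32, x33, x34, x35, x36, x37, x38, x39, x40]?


C(n,i)=C(40,20)=137846528820


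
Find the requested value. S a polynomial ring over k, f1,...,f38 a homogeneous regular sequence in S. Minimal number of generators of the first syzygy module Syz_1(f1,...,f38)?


Regular sequence => Koszul complex is the minimal free resolution.
Syz_1 minimally generated by Koszul relations f_i*e_j - f_j*e_i (i<j): mu(Syz_1) = beta_2 = C(m,2) = m(m-1)/2
m=38
38*37/2 = 703


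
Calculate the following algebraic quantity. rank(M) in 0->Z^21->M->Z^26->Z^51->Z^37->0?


Alt sum=0:
(-1)^0*21 + (-1)^1*? + (-1)^2*26 + (-1)^3*51 + (-1)^4*37=0
rank(M)=33


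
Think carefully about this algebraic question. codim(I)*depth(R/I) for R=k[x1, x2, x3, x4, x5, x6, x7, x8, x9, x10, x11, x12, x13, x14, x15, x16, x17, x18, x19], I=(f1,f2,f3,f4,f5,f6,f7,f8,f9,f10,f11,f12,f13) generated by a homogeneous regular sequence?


codim=13, depth=dim(R/I)=19-13=6
Product=13*6=78


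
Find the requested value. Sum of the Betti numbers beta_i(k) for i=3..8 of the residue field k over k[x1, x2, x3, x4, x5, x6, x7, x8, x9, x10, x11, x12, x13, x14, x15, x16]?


Koszul resolution: beta_i(k)=C(n,i), n=16
C(16,3)=560, C(16,4)=1820, C(16,5)=4368, C(16,6)=8008, C(16,7)=11440, C(16,8)=12870
Sum=39066


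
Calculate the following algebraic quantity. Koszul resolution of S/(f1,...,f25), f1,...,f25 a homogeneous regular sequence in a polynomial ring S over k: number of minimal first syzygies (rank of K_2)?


Regular sequence => Koszul complex is the minimal free resolution.
Syz_1 minimally generated by Koszul relations f_i*e_j - f_j*e_i (i<j): mu(Syz_1) = beta_2 = C(m,2) = m(m-1)/2
m=25
25*24/2 = 300


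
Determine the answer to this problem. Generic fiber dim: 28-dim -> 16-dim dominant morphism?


dim(fiber)=dim(X)-dim(Y)=28-16=12


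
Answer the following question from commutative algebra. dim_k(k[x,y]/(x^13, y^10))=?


Basis: x^i*y^j, i<13, j<10
13*10=130


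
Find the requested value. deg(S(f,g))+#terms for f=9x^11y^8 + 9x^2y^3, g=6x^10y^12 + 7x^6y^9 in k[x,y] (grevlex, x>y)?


LT(f)=9x^11y^8, LT(g)=6x^10y^12
lcm(LM)=x^11y^12
S(f,g) (scaled by 54 to clear denominators) = 6y^4*f - 9x*g = -63x^7y^9 + 54x^2y^7
2 terms, deg 16.
16+2=18


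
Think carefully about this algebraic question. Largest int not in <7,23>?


gcd(7,23)=1 => F=ab-a-b=7*23-7-23=161-30=131


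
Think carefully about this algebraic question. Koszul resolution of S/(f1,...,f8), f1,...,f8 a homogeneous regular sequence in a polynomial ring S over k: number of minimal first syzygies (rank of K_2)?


Regular sequence => Koszul complex is the minimal free resolution.
Syz_1 minimally generated by Koszul relations f_i*e_j - f_j*e_i (i<j): mu(Syz_1) = beta_2 = C(m,2) = m(m-1)/2
m=8
8*7/2 = 28


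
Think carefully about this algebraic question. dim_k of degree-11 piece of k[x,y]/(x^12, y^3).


k[x,y], I = (x^12, y^3), d = 11
Need i < 12 and d-i < 3.
Range: 9 <= i <= 11.
H(11) = 3


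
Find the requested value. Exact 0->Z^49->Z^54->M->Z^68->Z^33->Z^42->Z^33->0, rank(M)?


Alt sum=0:
(-1)^0*49 + (-1)^1*54 + (-1)^2*? + (-1)^3*68 + (-1)^4*33 + (-1)^5*42 + (-1)^6*33=0
rank(M)=49


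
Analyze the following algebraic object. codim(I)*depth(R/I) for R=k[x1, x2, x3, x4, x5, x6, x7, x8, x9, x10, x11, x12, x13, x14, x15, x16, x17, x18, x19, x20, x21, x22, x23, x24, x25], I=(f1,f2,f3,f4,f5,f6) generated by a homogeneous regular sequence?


codim=6, depth=dim(R/I)=25-6=19
Product=6*19=114


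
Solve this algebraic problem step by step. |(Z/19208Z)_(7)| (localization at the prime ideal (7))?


7-primary part: 19208=7^4*8
Size=7^4=2401


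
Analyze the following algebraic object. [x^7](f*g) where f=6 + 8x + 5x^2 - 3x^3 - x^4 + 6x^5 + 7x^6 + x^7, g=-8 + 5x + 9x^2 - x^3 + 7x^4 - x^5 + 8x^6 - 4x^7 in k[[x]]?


[x^7] = sum a_i*b_j, i+j=7
  6*-4=-24
  8*8=64
  5*-1=-5
  -3*7=-21
  -1*-1=1
  6*9=54
  7*5=35
  1*-8=-8
Sum=96


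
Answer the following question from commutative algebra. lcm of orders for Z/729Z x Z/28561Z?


Exponent = lcm of the cyclic orders; pairwise coprime => product.
3^6*13^4=729*28561=20820969


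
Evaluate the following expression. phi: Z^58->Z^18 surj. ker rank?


rank(ker) = 58-18 = 40


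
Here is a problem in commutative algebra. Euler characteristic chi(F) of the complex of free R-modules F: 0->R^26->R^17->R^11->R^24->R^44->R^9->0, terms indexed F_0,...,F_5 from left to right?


chi = sum (-1)^i * rank:
(-1)^0*26=26
(-1)^1*17=-17
(-1)^2*11=11
(-1)^3*24=-24
(-1)^4*44=44
(-1)^5*9=-9
chi=31


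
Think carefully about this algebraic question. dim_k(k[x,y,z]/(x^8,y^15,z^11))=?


Basis: x^iy^jz^k, i<8,j<15,k<11
8*15*11=1320


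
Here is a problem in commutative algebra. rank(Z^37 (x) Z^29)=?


rank(M(x)N) = rank(M)*rank(N)
37*29 = 1073


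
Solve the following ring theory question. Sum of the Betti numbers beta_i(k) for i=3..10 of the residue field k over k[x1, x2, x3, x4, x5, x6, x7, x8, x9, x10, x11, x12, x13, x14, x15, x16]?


Koszul resolution: beta_i(k)=C(n,i), n=16
C(16,3)=560, C(16,4)=1820, C(16,5)=4368, C(16,6)=8008, C(16,7)=11440, C(16,8)=12870, C(16,9)=11440, C(16,10)=8008
Sum=58514


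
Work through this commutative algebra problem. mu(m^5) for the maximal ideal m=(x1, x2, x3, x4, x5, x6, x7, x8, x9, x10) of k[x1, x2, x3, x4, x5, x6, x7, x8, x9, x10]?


Graded Nakayama: mu(m^d) = dim_k (m^d/m^(d+1)) = #degree-5 monomials in 10 vars
C(n+d-1,d)=C(14,5)=2002


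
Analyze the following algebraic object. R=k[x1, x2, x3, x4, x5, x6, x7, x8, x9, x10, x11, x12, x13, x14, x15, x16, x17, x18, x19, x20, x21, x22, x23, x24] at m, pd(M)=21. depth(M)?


pd+depth=depth(R)=24
depth=24-21=3


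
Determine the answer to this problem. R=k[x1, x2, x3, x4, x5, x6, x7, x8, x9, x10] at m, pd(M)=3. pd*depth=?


pd+depth=10
depth=10-3=7
pd*depth=3*7=21


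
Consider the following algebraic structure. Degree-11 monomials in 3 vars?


C(d+n-1,n-1)=C(13,2)=78


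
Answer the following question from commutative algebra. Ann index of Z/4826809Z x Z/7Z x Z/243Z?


Exponent = lcm of the cyclic orders; pairwise coprime => product.
13^6*7^1*3^5=4826809*7*243=8210402109


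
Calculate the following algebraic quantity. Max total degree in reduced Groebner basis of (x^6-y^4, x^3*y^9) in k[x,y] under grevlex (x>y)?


LT(f1)=x^6, LT(f2)=x^3y^9, lcm=x^6y^9
S(f1,f2) = y^9*f1 - x^3*f2 = -y^13
Reduced GB = {f1, f2, y^13}; degrees 6, 12, 13
Max = 13


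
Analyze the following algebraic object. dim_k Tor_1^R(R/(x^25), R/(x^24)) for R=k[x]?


Tor_1(R/I,R/J)=(I cap J)/IJ=(x^25)/(x^49)
dim=49-25=min(25,24)=24


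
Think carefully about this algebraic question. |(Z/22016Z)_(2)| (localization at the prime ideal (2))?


2-primary part: 22016=2^9*43
Size=2^9=512


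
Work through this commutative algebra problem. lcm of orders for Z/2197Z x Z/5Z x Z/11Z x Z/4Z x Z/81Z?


Exponent = lcm of the cyclic orders; pairwise coprime => product.
13^3*5^1*11^1*2^2*3^4=2197*5*11*4*81=39150540


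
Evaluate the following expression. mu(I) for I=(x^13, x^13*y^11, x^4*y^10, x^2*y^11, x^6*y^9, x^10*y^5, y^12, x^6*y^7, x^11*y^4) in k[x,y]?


Remove redundant (divisible by others).
x^6*y^9 redundant.
x^13*y^11 redundant.
Min: x^13, x^11*y^4, x^10*y^5, x^6*y^7, x^4*y^10, x^2*y^11, y^12
Count=7


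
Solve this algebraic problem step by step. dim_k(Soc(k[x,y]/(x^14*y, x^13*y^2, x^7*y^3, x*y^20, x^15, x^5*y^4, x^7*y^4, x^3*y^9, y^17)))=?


Socle = ann(m) = span of standard monomials u with x*u, y*u in I (staircase corners).
Redundant generators: x^7*y^4, x*y^20
Minimal generators: x^15, x^14*y, x^13*y^2, x^7*y^3, x^5*y^4, x^3*y^9, y^17
Corners: x^2y^16, x^4y^8, x^6y^3, x^12y^2, x^13y, x^14
Socle dim=6


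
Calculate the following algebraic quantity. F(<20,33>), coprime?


gcd(20,33)=1 => F=ab-a-b=20*33-20-33=660-53=607


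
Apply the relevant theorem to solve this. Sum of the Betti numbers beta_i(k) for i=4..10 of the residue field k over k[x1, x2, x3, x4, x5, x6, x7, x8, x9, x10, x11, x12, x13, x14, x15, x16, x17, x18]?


Koszul resolution: beta_i(k)=C(n,i), n=18
C(18,4)=3060, C(18,5)=8568, C(18,6)=18564, C(18,7)=31824, C(18,8)=43758, C(18,9)=48620, C(18,10)=43758
Sum=198152


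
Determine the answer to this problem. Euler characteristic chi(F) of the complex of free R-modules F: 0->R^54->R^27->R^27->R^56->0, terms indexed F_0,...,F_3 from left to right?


chi = sum (-1)^i * rank:
(-1)^0*54=54
(-1)^1*27=-27
(-1)^2*27=27
(-1)^3*56=-56
chi=-2


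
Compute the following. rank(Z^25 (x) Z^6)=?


rank(M(x)N) = rank(M)*rank(N)
25*6 = 150


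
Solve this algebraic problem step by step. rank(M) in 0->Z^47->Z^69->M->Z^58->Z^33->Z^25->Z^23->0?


Alt sum=0:
(-1)^0*47 + (-1)^1*69 + (-1)^2*? + (-1)^3*58 + (-1)^4*33 + (-1)^5*25 + (-1)^6*23=0
rank(M)=49


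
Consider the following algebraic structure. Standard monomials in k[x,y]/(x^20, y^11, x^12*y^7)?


k[x,y]/I, I = (x^20, y^11, x^12*y^7)
Rect: 20x11=220. Corner: (20-12)x(11-7)=32.
dim = 220-32 = 188


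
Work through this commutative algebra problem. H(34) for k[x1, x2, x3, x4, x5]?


C(d+n-1,n-1)=C(38,4)=73815


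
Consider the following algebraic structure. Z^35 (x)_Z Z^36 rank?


rank(M(x)N) = rank(M)*rank(N)
35*36 = 1260


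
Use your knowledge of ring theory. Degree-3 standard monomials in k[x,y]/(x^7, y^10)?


k[x,y], I = (x^7, y^10), d = 3
Need i < 7 and d-i < 10.
Range: 0 <= i <= 3.
H(3) = 4


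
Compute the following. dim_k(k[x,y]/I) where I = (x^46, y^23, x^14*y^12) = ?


k[x,y]/I, I = (x^46, y^23, x^14*y^12)
Rect: 46x23=1058. Corner: (46-14)x(23-12)=352.
dim = 1058-352 = 706


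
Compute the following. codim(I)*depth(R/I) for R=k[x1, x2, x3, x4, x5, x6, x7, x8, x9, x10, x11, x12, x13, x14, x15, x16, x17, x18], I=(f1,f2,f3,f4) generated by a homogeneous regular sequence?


codim=4, depth=dim(R/I)=18-4=14
Product=4*14=56


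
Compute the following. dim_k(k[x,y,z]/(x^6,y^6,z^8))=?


Basis: x^iy^jz^k, i<6,j<6,k<8
6*6*8=288


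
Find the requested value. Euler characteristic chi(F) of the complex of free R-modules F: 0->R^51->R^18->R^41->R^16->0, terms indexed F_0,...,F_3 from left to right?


chi = sum (-1)^i * rank:
(-1)^0*51=51
(-1)^1*18=-18
(-1)^2*41=41
(-1)^3*16=-16
chi=58


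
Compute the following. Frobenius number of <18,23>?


gcd(18,23)=1 => F=ab-a-b=18*23-18-23=414-41=373


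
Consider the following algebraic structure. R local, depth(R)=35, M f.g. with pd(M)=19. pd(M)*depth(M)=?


pd+depth=35
depth=35-19=16
pd*depth=19*16=304


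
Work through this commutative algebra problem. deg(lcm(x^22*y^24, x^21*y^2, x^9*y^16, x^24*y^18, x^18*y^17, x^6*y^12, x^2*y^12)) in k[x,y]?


lcm = componentwise max:
x: max(22,21,9,24,18,6,2)=24
y: max(24,2,16,18,17,12,12)=24
Total=24+24=48


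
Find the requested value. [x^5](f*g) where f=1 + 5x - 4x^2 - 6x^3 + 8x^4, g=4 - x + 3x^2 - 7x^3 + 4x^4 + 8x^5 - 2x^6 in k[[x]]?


[x^5] = sum a_i*b_j, i+j=5
  1*8=8
  5*4=20
  -4*-7=28
  -6*3=-18
  8*-1=-8
Sum=30


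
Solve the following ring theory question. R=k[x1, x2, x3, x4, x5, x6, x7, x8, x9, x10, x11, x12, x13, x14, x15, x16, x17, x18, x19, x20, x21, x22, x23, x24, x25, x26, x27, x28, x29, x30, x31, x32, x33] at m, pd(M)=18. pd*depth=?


pd+depth=33
depth=33-18=15
pd*depth=18*15=270


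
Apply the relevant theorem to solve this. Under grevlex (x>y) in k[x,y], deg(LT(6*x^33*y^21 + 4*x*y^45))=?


LT: 6*x^33*y^21
deg_x=33, deg_y=21
Total=33+21=54


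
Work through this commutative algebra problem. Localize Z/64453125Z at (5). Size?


5-primary part: 64453125=5^9*33
Size=5^9=1953125


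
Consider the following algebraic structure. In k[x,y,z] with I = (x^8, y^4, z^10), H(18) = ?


Need i<8, j<4, k<10 with i+j+k=18.
For each i, j ranges over max(0,18-i-9)..min(3,18-i):
  i=0: j in [9,3] -> 0
  i=1: j in [8,3] -> 0
  i=2: j in [7,3] -> 0
  i=3: j in [6,3] -> 0
  i=4: j in [5,3] -> 0
  i=5: j in [4,3] -> 0
  i=6: j in [3,3] -> 1
  i=7: j in [2,3] -> 2
H(18) = 0+0+0+0+0+0+1+2 = 3


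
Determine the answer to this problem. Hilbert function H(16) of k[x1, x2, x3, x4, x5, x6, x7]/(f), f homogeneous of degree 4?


C(22,6)-C(18,6)=74613-18564=56049


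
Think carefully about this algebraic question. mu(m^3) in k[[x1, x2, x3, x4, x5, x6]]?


C(n+d-1,d)=C(8,3)=56


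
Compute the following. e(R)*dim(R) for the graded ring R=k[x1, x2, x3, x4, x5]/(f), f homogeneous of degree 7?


e(R)=deg(f)=7, dim(R)=5-1=4
e*dim=7*4=28


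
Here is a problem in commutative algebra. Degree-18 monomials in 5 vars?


C(d+n-1,n-1)=C(22,4)=7315


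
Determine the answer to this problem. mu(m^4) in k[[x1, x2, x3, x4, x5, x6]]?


C(n+d-1,d)=C(9,4)=126


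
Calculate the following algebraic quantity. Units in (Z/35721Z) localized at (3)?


Local ring = Z/729Z.
phi(729) = 3^5*(3-1) = 486


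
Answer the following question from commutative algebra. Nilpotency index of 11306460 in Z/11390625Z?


11306460^k mod 11390625:
k=1: 11306460
k=2: 10169100
k=3: 9261000
k=4: 8403750
k=5: 10631250
k=6: 0
First zero at k = 6


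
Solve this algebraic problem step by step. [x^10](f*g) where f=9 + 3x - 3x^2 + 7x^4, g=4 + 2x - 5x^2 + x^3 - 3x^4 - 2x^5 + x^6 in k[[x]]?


[x^10] = sum a_i*b_j, i+j=10
  7*1=7
Sum=7


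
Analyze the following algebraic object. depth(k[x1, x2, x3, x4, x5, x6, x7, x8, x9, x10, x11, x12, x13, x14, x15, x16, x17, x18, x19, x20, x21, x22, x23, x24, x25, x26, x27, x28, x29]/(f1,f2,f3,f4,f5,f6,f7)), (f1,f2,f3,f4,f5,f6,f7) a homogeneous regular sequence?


depth(R)=29
depth(R/I)=29-7=22


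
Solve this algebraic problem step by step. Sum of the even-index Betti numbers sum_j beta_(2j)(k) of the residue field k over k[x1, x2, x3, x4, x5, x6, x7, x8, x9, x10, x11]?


Koszul resolution: beta_i(k)=C(n,i), n=11
sum_even C(11,i) = 2^(n-1) = 2^10 = 1024


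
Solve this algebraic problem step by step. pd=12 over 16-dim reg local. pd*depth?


pd+depth=16
depth=16-12=4
pd*depth=12*4=48


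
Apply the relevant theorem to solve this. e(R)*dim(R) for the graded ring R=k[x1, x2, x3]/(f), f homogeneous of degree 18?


e(R)=deg(f)=18, dim(R)=3-1=2
e*dim=18*2=36


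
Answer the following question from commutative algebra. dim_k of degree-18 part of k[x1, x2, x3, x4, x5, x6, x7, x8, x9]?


C(d+n-1,n-1)=C(26,8)=1562275


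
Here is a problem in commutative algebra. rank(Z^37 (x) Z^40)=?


rank(M(x)N) = rank(M)*rank(N)
37*40 = 1480


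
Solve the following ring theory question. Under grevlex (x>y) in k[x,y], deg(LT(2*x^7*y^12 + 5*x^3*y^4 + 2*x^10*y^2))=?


LT: 2*x^7*y^12
deg_x=7, deg_y=12
Total=7+12=19


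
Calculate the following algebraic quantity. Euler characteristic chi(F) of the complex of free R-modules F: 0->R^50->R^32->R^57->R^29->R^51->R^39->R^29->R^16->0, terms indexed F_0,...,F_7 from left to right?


chi = sum (-1)^i * rank:
(-1)^0*50=50
(-1)^1*32=-32
(-1)^2*57=57
(-1)^3*29=-29
(-1)^4*51=51
(-1)^5*39=-39
(-1)^6*29=29
(-1)^7*16=-16
chi=71


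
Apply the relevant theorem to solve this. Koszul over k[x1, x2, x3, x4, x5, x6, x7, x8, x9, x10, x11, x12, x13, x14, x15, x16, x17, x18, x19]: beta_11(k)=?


C(n,i)=C(19,11)=75582


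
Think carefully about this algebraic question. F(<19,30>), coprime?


gcd(19,30)=1 => F=ab-a-b=19*30-19-30=570-49=521


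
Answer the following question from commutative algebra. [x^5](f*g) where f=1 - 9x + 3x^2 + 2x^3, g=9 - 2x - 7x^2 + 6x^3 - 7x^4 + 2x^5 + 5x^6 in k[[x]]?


[x^5] = sum a_i*b_j, i+j=5
  1*2=2
  -9*-7=63
  3*6=18
  2*-7=-14
Sum=69


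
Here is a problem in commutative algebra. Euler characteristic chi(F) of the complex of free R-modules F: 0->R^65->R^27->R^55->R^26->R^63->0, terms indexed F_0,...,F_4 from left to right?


chi = sum (-1)^i * rank:
(-1)^0*65=65
(-1)^1*27=-27
(-1)^2*55=55
(-1)^3*26=-26
(-1)^4*63=63
chi=130


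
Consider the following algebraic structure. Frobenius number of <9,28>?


gcd(9,28)=1 => F=ab-a-b=9*28-9-28=252-37=215


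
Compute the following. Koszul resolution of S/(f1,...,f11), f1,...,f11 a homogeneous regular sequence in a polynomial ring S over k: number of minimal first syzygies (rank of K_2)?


Regular sequence => Koszul complex is the minimal free resolution.
Syz_1 minimally generated by Koszul relations f_i*e_j - f_j*e_i (i<j): mu(Syz_1) = beta_2 = C(m,2) = m(m-1)/2
m=11
11*10/2 = 55


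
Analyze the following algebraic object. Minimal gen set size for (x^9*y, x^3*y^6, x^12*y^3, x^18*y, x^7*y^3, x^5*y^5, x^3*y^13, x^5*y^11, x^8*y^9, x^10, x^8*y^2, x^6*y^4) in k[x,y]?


Remove redundant (divisible by others).
x^5*y^11 redundant.
x^12*y^3 redundant.
x^3*y^13 redundant.
x^8*y^9 redundant.
x^18*y redundant.
Min: x^10, x^9*y, x^8*y^2, x^7*y^3, x^6*y^4, x^5*y^5, x^3*y^6
Count=7


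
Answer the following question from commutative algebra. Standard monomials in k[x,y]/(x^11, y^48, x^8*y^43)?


k[x,y]/I, I = (x^11, y^48, x^8*y^43)
Rect: 11x48=528. Corner: (11-8)x(48-43)=15.
dim = 528-15 = 513


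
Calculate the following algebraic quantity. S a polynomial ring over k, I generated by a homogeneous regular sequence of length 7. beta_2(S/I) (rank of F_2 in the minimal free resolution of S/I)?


Regular sequence => Koszul complex is the minimal free resolution.
Syz_1 minimally generated by Koszul relations f_i*e_j - f_j*e_i (i<j): mu(Syz_1) = beta_2 = C(m,2) = m(m-1)/2
m=7
7*6/2 = 21


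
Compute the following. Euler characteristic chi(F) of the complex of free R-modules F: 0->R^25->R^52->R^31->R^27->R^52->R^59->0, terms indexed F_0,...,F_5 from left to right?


chi = sum (-1)^i * rank:
(-1)^0*25=25
(-1)^1*52=-52
(-1)^2*31=31
(-1)^3*27=-27
(-1)^4*52=52
(-1)^5*59=-59
chi=-30


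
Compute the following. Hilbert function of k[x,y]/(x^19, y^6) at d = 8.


k[x,y], I = (x^19, y^6), d = 8
Need i < 19 and d-i < 6.
Range: 3 <= i <= 8.
H(8) = 6


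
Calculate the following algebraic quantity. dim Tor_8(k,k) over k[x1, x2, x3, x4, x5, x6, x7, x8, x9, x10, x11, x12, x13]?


Koszul: C(n,i)=C(13,8)=1287


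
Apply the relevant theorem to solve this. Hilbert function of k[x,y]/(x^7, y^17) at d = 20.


k[x,y], I = (x^7, y^17), d = 20
Need i < 7 and d-i < 17.
Range: 4 <= i <= 6.
H(20) = 3


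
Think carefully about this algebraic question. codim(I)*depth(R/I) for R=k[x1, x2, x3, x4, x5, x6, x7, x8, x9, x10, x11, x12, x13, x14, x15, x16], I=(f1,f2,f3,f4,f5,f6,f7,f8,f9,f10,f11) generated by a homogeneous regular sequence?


codim=11, depth=dim(R/I)=16-11=5
Product=11*5=55


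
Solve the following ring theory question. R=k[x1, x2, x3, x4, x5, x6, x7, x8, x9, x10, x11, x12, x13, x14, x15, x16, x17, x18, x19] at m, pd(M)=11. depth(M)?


pd+depth=depth(R)=19
depth=19-11=8


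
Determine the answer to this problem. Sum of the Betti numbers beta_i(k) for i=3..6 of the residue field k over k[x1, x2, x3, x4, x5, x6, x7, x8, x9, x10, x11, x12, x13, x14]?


Koszul resolution: beta_i(k)=C(n,i), n=14
C(14,3)=364, C(14,4)=1001, C(14,5)=2002, C(14,6)=3003
Sum=6370


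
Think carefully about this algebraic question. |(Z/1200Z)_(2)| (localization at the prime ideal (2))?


2-primary part: 1200=2^4*75
Size=2^4=16


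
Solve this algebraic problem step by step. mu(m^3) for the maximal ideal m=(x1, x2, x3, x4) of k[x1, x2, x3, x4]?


Graded Nakayama: mu(m^d) = dim_k (m^d/m^(d+1)) = #degree-3 monomials in 4 vars
C(n+d-1,d)=C(6,3)=20


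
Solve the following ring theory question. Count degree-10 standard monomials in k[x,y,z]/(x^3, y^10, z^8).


Need i<3, j<10, k<8 with i+j+k=10.
For each i, j ranges over max(0,10-i-7)..min(9,10-i):
  i=0: j in [3,9] -> 7
  i=1: j in [2,9] -> 8
  i=2: j in [1,8] -> 8
H(10) = 7+8+8 = 23


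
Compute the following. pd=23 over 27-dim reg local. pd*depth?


pd+depth=27
depth=27-23=4
pd*depth=23*4=92


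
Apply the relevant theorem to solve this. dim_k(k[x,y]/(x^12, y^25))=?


Basis: x^i*y^j, i<12, j<25
12*25=300


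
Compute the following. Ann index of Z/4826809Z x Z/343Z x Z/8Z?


Exponent = lcm of the cyclic orders; pairwise coprime => product.
13^6*7^3*2^3=4826809*343*8=13244763896


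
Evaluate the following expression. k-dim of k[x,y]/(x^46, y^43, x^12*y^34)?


k[x,y]/I, I = (x^46, y^43, x^12*y^34)
Rect: 46x43=1978. Corner: (46-12)x(43-34)=306.
dim = 1978-306 = 1672


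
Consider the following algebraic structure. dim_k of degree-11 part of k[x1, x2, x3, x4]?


C(d+n-1,n-1)=C(14,3)=364


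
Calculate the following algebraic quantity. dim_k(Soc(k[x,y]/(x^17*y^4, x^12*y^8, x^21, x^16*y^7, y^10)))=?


Socle = ann(m) = span of standard monomials u with x*u, y*u in I (staircase corners).
Minimal generators: x^21, x^17*y^4, x^16*y^7, x^12*y^8, y^10
Corners: x^11y^9, x^15y^7, x^16y^6, x^20y^3
Socle dim=4


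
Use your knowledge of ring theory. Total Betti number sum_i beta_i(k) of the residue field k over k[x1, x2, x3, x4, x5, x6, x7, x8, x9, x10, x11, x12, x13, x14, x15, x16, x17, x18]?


Koszul resolution: beta_i(k)=C(n,i), n=18
sum_i C(18,i) = 2^18 = 262144


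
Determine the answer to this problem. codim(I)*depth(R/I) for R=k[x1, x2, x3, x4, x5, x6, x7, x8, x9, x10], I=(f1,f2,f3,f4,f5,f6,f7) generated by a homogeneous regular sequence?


codim=7, depth=dim(R/I)=10-7=3
Product=7*3=21


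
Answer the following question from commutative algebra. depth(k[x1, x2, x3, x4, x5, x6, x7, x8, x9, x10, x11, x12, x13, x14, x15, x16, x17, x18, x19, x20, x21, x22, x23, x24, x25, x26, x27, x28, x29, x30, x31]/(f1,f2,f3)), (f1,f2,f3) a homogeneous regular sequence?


depth(R)=31
depth(R/I)=31-3=28


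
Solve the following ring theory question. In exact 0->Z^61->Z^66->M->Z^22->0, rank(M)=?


Alt sum=0:
(-1)^0*61 + (-1)^1*66 + (-1)^2*? + (-1)^3*22=0
rank(M)=27


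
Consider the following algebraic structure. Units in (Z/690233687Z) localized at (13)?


Local ring = Z/62748517Z.
phi(62748517) = 13^6*(13-1) = 57921708


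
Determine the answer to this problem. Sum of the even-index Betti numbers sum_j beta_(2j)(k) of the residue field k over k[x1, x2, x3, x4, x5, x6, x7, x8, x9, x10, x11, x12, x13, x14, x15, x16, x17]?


Koszul resolution: beta_i(k)=C(n,i), n=17
sum_even C(17,i) = 2^(n-1) = 2^16 = 65536


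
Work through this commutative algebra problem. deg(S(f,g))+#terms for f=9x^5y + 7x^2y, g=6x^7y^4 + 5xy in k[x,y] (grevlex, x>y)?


LT(f)=9x^5y, LT(g)=6x^7y^4
lcm(LM)=x^7y^4
S(f,g) (scaled by 54 to clear denominators) = 6x^2y^3*f - 9*g = 42x^4y^4 - 45xy
2 terms, deg 8.
8+2=10


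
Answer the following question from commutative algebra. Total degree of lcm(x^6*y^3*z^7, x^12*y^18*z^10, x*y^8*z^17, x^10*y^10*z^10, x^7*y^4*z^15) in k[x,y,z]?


lcm = componentwise max:
x: max(6,12,1,10,7)=12
y: max(3,18,8,10,4)=18
z: max(7,10,17,10,15)=17
Total=12+18+17=47


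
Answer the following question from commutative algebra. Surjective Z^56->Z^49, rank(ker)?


rank(ker) = 56-49 = 7


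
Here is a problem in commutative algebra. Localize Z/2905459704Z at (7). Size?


7-primary part: 2905459704=7^9*72
Size=7^9=40353607


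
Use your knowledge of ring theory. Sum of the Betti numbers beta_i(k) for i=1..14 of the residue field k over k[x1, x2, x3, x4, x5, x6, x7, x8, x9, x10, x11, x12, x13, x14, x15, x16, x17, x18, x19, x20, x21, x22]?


Koszul resolution: beta_i(k)=C(n,i), n=22
C(22,1)=22, C(22,2)=231, C(22,3)=1540, C(22,4)=7315, C(22,5)=26334, C(22,6)=74613, C(22,7)=170544, C(22,8)=319770, C(22,9)=497420, C(22,10)=646646, C(22,11)=705432, C(22,12)=646646, C(22,13)=497420, C(22,14)=319770
Sum=3913703


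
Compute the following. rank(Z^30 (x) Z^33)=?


rank(M(x)N) = rank(M)*rank(N)
30*33 = 990


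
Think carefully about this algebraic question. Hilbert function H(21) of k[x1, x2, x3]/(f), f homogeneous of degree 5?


C(23,2)-C(18,2)=253-153=100


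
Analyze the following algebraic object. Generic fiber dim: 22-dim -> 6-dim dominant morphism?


dim(fiber)=dim(X)-dim(Y)=22-6=16


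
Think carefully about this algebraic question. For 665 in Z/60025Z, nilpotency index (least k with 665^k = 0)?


665^k mod 60025:
k=1: 665
k=2: 22050
k=3: 17150
k=4: 0
First zero at k = 4


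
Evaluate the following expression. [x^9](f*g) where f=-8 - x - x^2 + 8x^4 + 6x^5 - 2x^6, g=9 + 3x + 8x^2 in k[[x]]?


[x^9] = sum a_i*b_j, i+j=9
Sum=0


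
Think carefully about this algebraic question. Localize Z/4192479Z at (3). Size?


3-primary part: 4192479=3^10*71
Size=3^10=59049


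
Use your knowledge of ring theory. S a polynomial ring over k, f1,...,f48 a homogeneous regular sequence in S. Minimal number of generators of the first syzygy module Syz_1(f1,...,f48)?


Regular sequence => Koszul complex is the minimal free resolution.
Syz_1 minimally generated by Koszul relations f_i*e_j - f_j*e_i (i<j): mu(Syz_1) = beta_2 = C(m,2) = m(m-1)/2
m=48
48*47/2 = 1128


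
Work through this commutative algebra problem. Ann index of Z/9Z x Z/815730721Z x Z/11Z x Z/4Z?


Exponent = lcm of the cyclic orders; pairwise coprime => product.
3^2*13^8*11^1*2^2=9*815730721*11*4=323029365516


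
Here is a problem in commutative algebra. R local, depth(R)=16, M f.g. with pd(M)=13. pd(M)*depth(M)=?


pd+depth=16
depth=16-13=3
pd*depth=13*3=39


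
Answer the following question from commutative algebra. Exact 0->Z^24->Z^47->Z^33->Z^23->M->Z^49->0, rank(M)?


Alt sum=0:
(-1)^0*24 + (-1)^1*47 + (-1)^2*33 + (-1)^3*23 + (-1)^4*? + (-1)^5*49=0
rank(M)=62


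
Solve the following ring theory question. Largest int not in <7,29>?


gcd(7,29)=1 => F=ab-a-b=7*29-7-29=203-36=167


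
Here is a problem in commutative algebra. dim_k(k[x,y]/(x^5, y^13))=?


Basis: x^i*y^j, i<5, j<13
5*13=65


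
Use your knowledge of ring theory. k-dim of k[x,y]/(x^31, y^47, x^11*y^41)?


k[x,y]/I, I = (x^31, y^47, x^11*y^41)
Rect: 31x47=1457. Corner: (31-11)x(47-41)=120.
dim = 1457-120 = 1337


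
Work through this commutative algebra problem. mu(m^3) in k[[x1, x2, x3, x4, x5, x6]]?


C(n+d-1,d)=C(8,3)=56


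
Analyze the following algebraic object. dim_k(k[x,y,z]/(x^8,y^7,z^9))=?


Basis: x^iy^jz^k, i<8,j<7,k<9
8*7*9=504


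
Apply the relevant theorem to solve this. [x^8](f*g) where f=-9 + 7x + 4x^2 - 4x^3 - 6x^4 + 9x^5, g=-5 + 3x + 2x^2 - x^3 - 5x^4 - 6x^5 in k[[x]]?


[x^8] = sum a_i*b_j, i+j=8
  -4*-6=24
  -6*-5=30
  9*-1=-9
Sum=45


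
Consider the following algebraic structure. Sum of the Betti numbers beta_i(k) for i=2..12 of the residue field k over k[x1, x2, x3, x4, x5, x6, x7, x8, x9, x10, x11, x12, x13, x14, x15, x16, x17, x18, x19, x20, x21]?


Koszul resolution: beta_i(k)=C(n,i), n=21
C(21,2)=210, C(21,3)=1330, C(21,4)=5985, C(21,5)=20349, C(21,6)=54264, C(21,7)=116280, C(21,8)=203490, C(21,9)=293930, C(21,10)=352716, C(21,11)=352716, C(21,12)=293930
Sum=1695200


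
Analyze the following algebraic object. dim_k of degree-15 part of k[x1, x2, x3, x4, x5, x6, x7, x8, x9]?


C(d+n-1,n-1)=C(23,8)=490314


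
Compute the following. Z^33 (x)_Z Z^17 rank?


rank(M(x)N) = rank(M)*rank(N)
33*17 = 561


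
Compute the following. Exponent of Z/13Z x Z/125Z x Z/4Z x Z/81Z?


Exponent = lcm of the cyclic orders; pairwise coprime => product.
13^1*5^3*2^2*3^4=13*125*4*81=526500


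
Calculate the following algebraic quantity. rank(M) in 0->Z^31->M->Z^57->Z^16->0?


Alt sum=0:
(-1)^0*31 + (-1)^1*? + (-1)^2*57 + (-1)^3*16=0
rank(M)=72


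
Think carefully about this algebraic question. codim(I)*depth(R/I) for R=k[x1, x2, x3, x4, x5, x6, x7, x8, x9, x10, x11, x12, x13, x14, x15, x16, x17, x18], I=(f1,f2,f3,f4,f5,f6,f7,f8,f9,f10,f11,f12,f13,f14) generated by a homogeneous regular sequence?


codim=14, depth=dim(R/I)=18-14=4
Product=14*4=56


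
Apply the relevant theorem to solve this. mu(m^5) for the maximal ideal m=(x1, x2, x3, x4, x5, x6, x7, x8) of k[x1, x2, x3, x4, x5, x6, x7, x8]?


Graded Nakayama: mu(m^d) = dim_k (m^d/m^(d+1)) = #degree-5 monomials in 8 vars
C(n+d-1,d)=C(12,5)=792


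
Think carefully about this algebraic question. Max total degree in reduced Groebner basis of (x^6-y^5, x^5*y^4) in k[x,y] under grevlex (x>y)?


LT(f1)=x^6, LT(f2)=x^5y^4, lcm=x^6y^4
S(f1,f2) = y^4*f1 - x^1*f2 = -y^9
Reduced GB = {f1, f2, y^9}; degrees 6, 9, 9
Max = 9


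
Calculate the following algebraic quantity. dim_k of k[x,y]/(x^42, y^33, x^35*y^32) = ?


k[x,y]/I, I = (x^42, y^33, x^35*y^32)
Rect: 42x33=1386. Corner: (42-35)x(33-32)=7.
dim = 1386-7 = 1379


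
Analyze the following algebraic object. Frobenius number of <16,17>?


gcd(16,17)=1 => F=ab-a-b=16*17-16-17=272-33=239


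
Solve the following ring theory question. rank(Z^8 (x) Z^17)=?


rank(M(x)N) = rank(M)*rank(N)
8*17 = 136


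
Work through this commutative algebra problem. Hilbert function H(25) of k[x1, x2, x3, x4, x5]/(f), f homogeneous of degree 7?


C(29,4)-C(22,4)=23751-7315=16436


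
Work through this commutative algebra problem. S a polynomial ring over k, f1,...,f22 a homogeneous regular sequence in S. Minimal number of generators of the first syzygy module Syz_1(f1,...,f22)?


Regular sequence => Koszul complex is the minimal free resolution.
Syz_1 minimally generated by Koszul relations f_i*e_j - f_j*e_i (i<j): mu(Syz_1) = beta_2 = C(m,2) = m(m-1)/2
m=22
22*21/2 = 231


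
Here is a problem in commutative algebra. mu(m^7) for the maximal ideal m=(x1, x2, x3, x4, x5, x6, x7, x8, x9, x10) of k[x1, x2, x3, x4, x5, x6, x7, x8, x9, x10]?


Graded Nakayama: mu(m^d) = dim_k (m^d/m^(d+1)) = #degree-7 monomials in 10 vars
C(n+d-1,d)=C(16,7)=11440


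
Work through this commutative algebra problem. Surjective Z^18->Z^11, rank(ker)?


rank(ker) = 18-11 = 7


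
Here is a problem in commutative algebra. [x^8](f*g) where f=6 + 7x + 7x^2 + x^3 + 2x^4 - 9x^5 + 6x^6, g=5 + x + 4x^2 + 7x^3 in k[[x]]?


[x^8] = sum a_i*b_j, i+j=8
  -9*7=-63
  6*4=24
Sum=-39


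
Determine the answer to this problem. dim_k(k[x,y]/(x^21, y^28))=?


Basis: x^i*y^j, i<21, j<28
21*28=588


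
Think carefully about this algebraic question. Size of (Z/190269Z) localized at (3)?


3-primary part: 190269=3^8*29
Size=3^8=6561


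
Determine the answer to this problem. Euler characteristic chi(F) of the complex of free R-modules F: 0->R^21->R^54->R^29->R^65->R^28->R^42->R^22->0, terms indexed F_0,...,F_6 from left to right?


chi = sum (-1)^i * rank:
(-1)^0*21=21
(-1)^1*54=-54
(-1)^2*29=29
(-1)^3*65=-65
(-1)^4*28=28
(-1)^5*42=-42
(-1)^6*22=22
chi=-61


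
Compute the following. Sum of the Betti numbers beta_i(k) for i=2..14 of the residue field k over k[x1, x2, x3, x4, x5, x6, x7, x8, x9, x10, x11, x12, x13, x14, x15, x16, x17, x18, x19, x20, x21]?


Koszul resolution: beta_i(k)=C(n,i), n=21
C(21,2)=210, C(21,3)=1330, C(21,4)=5985, C(21,5)=20349, C(21,6)=54264, C(21,7)=116280, C(21,8)=203490, C(21,9)=293930, C(21,10)=352716, C(21,11)=352716, C(21,12)=293930, C(21,13)=203490, C(21,14)=116280
Sum=2014970
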